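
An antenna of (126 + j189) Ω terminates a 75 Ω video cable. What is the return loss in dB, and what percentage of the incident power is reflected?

RL ≈ 2.98 dB; 50.3% of incident power reflected

Γ = (51 + j189)/(201 + j189), |Γ| = 0.71
RL = −20·log₁₀(0.71) = 2.98 dB
P_refl/P_inc = |Γ|² = 0.503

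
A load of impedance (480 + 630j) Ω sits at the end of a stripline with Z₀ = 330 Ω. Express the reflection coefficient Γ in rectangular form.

Γ = (Z_L − Z_0)/(Z_L + Z_0) = (150 + j630)/(810 + j630)

Γ ≈ 0.492 + j0.395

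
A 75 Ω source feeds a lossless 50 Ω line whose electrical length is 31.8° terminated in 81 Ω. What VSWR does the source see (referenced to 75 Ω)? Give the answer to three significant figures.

tan(βl) = 0.62
Z_in = Z_0·(Z_L + jZ_0·tanβl)/(Z_0 + jZ_L·tanβl) = 55.8 − j25.1 Ω
Γ_s = (Z_in − Z_s)/(Z_in + Z_s) = (-19.2 − j25.1)/(131 − j25.1), |Γ_s| = 0.237
VSWR = (1 + |Γ_s|)/(1 − |Γ_s|)

VSWR ≈ 1.62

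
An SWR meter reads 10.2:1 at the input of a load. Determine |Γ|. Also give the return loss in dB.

|Γ| = (S − 1)/(S + 1) = (10.2 − 1)/(10.2 + 1) = 9.2/11.2
RL = −20·log₁₀|Γ| = −20·log₁₀(0.821)

|Γ| ≈ 0.821; return loss ≈ 1.71 dB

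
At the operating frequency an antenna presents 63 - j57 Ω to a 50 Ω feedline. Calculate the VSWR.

VSWR ≈ 2.72

Γ = (Z_L − Z_0)/(Z_L + Z_0) = (13 − j57)/(113 − j57)
|Γ| = 58.5/127 = 0.462
VSWR = (1 + |Γ|)/(1 − |Γ|) = 1.46/0.538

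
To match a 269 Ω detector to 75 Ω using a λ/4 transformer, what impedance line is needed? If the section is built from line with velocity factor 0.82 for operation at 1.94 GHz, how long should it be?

Z_qwt ≈ 142 Ω; length ≈ 3.17 cm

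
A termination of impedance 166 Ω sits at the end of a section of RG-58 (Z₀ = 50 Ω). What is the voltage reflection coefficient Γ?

Γ = (Z_L − Z_0)/(Z_L + Z_0) = (166 − 50)/(166 + 50) = 116/216

Γ = 0.537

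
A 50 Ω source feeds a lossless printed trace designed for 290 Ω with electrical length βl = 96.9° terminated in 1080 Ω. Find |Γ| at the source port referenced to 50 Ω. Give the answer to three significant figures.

|Γ| ≈ 0.327

tan(βl) = -8.26
Z_in = Z_0·(Z_L + jZ_0·tanβl)/(Z_0 + jZ_L·tanβl) = 78.9 + j32.5 Ω
Γ_s = (Z_in − Z_s)/(Z_in + Z_s) = (28.9 + j32.5)/(129 + j32.5), |Γ_s| = 0.327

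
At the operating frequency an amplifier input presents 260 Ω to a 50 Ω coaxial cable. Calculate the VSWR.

VSWR ≈ 5.2

Γ = (260 − 50)/(260 + 50) = 0.677
VSWR = (1 + 0.677)/(1 − 0.677)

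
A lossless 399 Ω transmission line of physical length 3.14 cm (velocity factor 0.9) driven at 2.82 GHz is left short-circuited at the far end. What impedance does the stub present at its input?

Z_in ≈ −j748 Ω

λ = v/f = 0.9·c / 2.82 GHz = 0.0957 m
βl = 2π·l/λ = 2π × 0.328 = 118°
tan(βl) = -1.88
For a short-circuited stub, Z_in = jZ_0·tan(βl)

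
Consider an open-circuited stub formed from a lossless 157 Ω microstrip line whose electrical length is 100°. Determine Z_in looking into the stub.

Z_in ≈ +j27.7 Ω

tan(βl) = -5.67
For an open-circuited stub, Z_in = −jZ_0·cot(βl) = −jZ_0/tan(βl)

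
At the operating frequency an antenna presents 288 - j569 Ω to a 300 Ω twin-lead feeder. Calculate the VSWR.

Γ = (Z_L − Z_0)/(Z_L + Z_0) = (-12 − j569)/(588 − j569)
|Γ| = 569/818 = 0.696
VSWR = (1 + |Γ|)/(1 − |Γ|) = 1.7/0.304

VSWR ≈ 5.57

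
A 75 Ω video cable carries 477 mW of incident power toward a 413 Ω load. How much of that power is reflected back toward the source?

P_reflected ≈ 229 mW

Γ = (413 − 75)/(413 + 75) = 0.693
|Γ|² = 0.48
P_refl = |Γ|²·P_inc = 229 mW, P_del = (1 − |Γ|²)·P_inc = 248 mW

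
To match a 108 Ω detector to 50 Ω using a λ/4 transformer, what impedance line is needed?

Z_qwt = √(Z_0·R_L) = √(50 × 108) = √5400

Z_qwt ≈ 73.5 Ω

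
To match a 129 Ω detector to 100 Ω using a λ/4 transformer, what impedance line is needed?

Z_qwt = √(Z_0·R_L) = √(100 × 129) = √12900

Z_qwt ≈ 114 Ω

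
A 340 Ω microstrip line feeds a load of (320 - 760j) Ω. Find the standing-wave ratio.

Γ = (Z_L − Z_0)/(Z_L + Z_0) = (-20 − j760)/(660 − j760)
|Γ| = 760/1010 = 0.755
VSWR = (1 + |Γ|)/(1 − |Γ|) = 1.76/0.245

VSWR ≈ 7.17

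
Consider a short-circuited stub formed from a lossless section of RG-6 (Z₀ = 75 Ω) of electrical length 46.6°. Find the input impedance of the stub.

Z_in ≈ +j79.3 Ω

tan(βl) = 1.06
For a short-circuited stub, Z_in = jZ_0·tan(βl)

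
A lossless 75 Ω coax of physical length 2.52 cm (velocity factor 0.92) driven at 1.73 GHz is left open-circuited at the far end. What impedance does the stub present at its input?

Z_in ≈ −j49 Ω

λ = v/f = 0.92·c / 1.73 GHz = 0.16 m
βl = 2π·l/λ = 2π × 0.158 = 56.9°
tan(βl) = 1.53
For an open-circuited stub, Z_in = −jZ_0·cot(βl) = −jZ_0/tan(βl)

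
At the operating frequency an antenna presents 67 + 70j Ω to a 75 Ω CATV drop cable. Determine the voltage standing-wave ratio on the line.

VSWR ≈ 2.6

Γ = (Z_L − Z_0)/(Z_L + Z_0) = (-8 + j70)/(142 + j70)
|Γ| = 70.5/158 = 0.445
VSWR = (1 + |Γ|)/(1 − |Γ|) = 1.45/0.555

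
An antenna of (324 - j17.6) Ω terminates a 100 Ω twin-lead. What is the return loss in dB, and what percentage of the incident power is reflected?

Γ = (224 − j17.6)/(424 − j17.6), |Γ| = 0.529
RL = −20·log₁₀(0.529) = 5.52 dB
P_refl/P_inc = |Γ|² = 0.28

RL ≈ 5.52 dB; 28% of incident power reflected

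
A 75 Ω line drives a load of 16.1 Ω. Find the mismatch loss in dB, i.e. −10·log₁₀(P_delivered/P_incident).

mismatch loss ≈ 2.35 dB

Γ = (16.1 − 75)/(16.1 + 75) = -0.647
|Γ|² = 0.418, so P_del/P_inc = 1 − |Γ|² = 0.582
ML = −10·log₁₀(1 − |Γ|²)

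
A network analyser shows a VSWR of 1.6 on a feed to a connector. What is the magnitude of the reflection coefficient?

|Γ| ≈ 0.231

|Γ| = (S − 1)/(S + 1) = (1.6 − 1)/(1.6 + 1) = 0.6/2.6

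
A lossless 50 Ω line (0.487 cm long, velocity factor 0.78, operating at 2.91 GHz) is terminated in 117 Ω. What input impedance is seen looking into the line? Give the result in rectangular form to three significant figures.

Z_in ≈ 72.3 − j47.7 Ω

λ = v/f = 0.78·c / 2.91 GHz = 0.0804 m
βl = 2π·l/λ = 2π × 0.0606 = 21.8°
tan(βl) = tan(21.8°) = 0.4
Z_in = Z_0·(Z_L + jZ_0·tanβl)/(Z_0 + jZ_L·tanβl)
     = 50·(117 + j20)/(50 + j46.8)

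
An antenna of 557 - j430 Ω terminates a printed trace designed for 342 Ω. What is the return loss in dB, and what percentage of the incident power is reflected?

Γ = (215 − j430)/(899 − j430), |Γ| = 0.482
RL = −20·log₁₀(0.482) = 6.33 dB
P_refl/P_inc = |Γ|² = 0.233

RL ≈ 6.33 dB; 23.3% of incident power reflected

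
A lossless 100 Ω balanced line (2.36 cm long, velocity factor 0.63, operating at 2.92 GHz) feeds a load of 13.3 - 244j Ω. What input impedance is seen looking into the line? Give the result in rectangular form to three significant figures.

Z_in ≈ 9.57 + j200 Ω

λ = v/f = 0.63·c / 2.92 GHz = 0.0647 m
βl = 2π·l/λ = 2π × 0.365 = 131°
tan(βl) = tan(131°) = -1.14
Z_in = Z_0·(Z_L + jZ_0·tanβl)/(Z_0 + jZ_L·tanβl)
     = 100·(13.3 − j358)/(-178 − j15.2)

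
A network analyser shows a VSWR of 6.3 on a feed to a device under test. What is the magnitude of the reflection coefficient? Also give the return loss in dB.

|Γ| = (S − 1)/(S + 1) = (6.3 − 1)/(6.3 + 1) = 5.3/7.3
RL = −20·log₁₀|Γ| = −20·log₁₀(0.726)

|Γ| ≈ 0.726; return loss ≈ 2.78 dB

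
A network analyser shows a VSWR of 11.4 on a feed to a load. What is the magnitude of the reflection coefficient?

|Γ| ≈ 0.839

|Γ| = (S − 1)/(S + 1) = (11.4 − 1)/(11.4 + 1) = 10.4/12.4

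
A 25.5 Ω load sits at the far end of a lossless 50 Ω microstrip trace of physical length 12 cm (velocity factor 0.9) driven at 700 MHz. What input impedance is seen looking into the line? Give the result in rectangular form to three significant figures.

λ = v/f = 0.9·c / 700 MHz = 0.386 m
βl = 2π·l/λ = 2π × 0.311 = 112°
tan(βl) = tan(112°) = -2.48
Z_in = Z_0·(Z_L + jZ_0·tanβl)/(Z_0 + jZ_L·tanβl)
     = 50·(25.5 − j124)/(50 − j63.1)

Z_in ≈ 70.1 − j35.3 Ω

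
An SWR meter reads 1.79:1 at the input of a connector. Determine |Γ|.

|Γ| = (S − 1)/(S + 1) = (1.79 − 1)/(1.79 + 1) = 0.79/2.79

|Γ| ≈ 0.283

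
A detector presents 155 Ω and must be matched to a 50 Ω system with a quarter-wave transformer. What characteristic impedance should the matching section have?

Z_qwt ≈ 88 Ω

Z_qwt = √(Z_0·R_L) = √(50 × 155) = √7750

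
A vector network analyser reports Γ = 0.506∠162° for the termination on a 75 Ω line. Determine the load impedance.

Z_L ≈ 25.2 + j10.6 Ω

Z_L = Z_0·(1 + Γ)/(1 − Γ) = 75·(0.519 + j0.156)/(1.48 − j0.156)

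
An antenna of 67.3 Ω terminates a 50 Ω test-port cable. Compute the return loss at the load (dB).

Γ = (67.3 − 50)/(67.3 + 50) = 0.147
RL = −20·log₁₀|Γ| = −20·log₁₀(0.147)

RL ≈ 16.6 dB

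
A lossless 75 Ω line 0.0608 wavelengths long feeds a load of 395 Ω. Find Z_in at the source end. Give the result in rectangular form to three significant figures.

βl = 2π × 0.0608 = 21.9°
tan(βl) = tan(21.9°) = 0.402
Z_in = Z_0·(Z_L + jZ_0·tanβl)/(Z_0 + jZ_L·tanβl)
     = 75·(395 + j30.1)/(75 + j159)

Z_in ≈ 83.8 − j147 Ω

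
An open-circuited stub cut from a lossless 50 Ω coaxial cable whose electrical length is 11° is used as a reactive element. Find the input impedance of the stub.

Z_in ≈ −j257 Ω

tan(βl) = 0.194
For an open-circuited stub, Z_in = −jZ_0·cot(βl) = −jZ_0/tan(βl)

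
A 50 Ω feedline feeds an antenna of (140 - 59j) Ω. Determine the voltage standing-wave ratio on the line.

Γ = (Z_L − Z_0)/(Z_L + Z_0) = (90 − j59)/(190 − j59)
|Γ| = 108/199 = 0.541
VSWR = (1 + |Γ|)/(1 − |Γ|) = 1.54/0.459

VSWR ≈ 3.36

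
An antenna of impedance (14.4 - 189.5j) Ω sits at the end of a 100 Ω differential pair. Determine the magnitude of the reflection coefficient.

Γ = (Z_L − Z_0)/(Z_L + Z_0) = (-85.6 − j189.5)/(114.4 − j189.5)
|Γ| = 208/221

|Γ| ≈ 0.939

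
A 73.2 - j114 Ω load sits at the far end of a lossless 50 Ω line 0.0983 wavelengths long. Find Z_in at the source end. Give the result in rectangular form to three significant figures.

βl = 2π × 0.0983 = 35.4°
tan(βl) = tan(35.4°) = 0.71
Z_in = Z_0·(Z_L + jZ_0·tanβl)/(Z_0 + jZ_L·tanβl)
     = 50·(73.2 − j78.5)/(131 + j52)

Z_in ≈ 13.9 − j35.5 Ω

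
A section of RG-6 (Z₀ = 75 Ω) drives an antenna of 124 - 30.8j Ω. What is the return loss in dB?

Γ = (49 − j30.8)/(199 − j30.8), |Γ| = 0.287
RL = −20·log₁₀|Γ| = −20·log₁₀(0.287)

RL ≈ 10.8 dB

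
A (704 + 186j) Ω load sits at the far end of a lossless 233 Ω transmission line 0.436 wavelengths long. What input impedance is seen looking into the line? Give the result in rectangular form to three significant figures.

Z_in ≈ 241 + j296 Ω

βl = 2π × 0.436 = 157°
tan(βl) = tan(157°) = -0.425
Z_in = Z_0·(Z_L + jZ_0·tanβl)/(Z_0 + jZ_L·tanβl)
     = 233·(704 + j86.9)/(312 − j299)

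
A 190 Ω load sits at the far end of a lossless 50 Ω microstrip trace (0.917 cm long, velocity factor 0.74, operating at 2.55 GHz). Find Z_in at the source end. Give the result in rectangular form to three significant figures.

λ = v/f = 0.74·c / 2.55 GHz = 0.0871 m
βl = 2π·l/λ = 2π × 0.105 = 37.9°
tan(βl) = tan(37.9°) = 0.779
Z_in = Z_0·(Z_L + jZ_0·tanβl)/(Z_0 + jZ_L·tanβl)
     = 50·(190 + j39)/(50 + j148)

Z_in ≈ 31.3 − j53.6 Ω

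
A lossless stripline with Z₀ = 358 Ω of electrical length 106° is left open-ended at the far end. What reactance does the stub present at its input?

tan(βl) = -3.49
For an open-ended stub, Z_in = −jZ_0·cot(βl) = −jZ_0/tan(βl)

X_in ≈ 103 Ω (inductive)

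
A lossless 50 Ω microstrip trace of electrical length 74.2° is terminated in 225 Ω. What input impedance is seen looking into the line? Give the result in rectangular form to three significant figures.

tan(βl) = tan(74.2°) = 3.53
Z_in = Z_0·(Z_L + jZ_0·tanβl)/(Z_0 + jZ_L·tanβl)
     = 50·(225 + j177)/(50 + j795)

Z_in ≈ 12 − j13.4 Ω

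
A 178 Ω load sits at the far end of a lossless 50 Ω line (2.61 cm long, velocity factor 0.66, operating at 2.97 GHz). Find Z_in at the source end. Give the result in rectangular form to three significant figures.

λ = v/f = 0.66·c / 2.97 GHz = 0.0667 m
βl = 2π·l/λ = 2π × 0.392 = 141°
tan(βl) = tan(141°) = -0.812
Z_in = Z_0·(Z_L + jZ_0·tanβl)/(Z_0 + jZ_L·tanβl)
     = 50·(178 − j40.6)/(50 − j144)

Z_in ≈ 31.6 + j50.7 Ω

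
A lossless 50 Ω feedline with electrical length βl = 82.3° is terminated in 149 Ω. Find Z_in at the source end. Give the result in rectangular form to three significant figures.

Z_in ≈ 17.1 − j5.99 Ω

tan(βl) = tan(82.3°) = 7.4
Z_in = Z_0·(Z_L + jZ_0·tanβl)/(Z_0 + jZ_L·tanβl)
     = 50·(149 + j370)/(50 + j1100)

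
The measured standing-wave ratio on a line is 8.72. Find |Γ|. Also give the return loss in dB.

|Γ| = (S − 1)/(S + 1) = (8.72 − 1)/(8.72 + 1) = 7.72/9.72
RL = −20·log₁₀|Γ| = −20·log₁₀(0.794)

|Γ| ≈ 0.794; return loss ≈ 2 dB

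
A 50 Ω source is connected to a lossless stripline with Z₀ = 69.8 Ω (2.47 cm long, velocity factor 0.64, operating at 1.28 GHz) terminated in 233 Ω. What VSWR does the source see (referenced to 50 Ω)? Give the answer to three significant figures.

VSWR ≈ 3.02

λ = v/f = 0.64·c / 1.28 GHz = 0.15 m
βl = 2π·l/λ = 2π × 0.165 = 59.3°
tan(βl) = 1.68
Z_in = Z_0·(Z_L + jZ_0·tanβl)/(Z_0 + jZ_L·tanβl) = 27.4 − j36.6 Ω
Γ_s = (Z_in − Z_s)/(Z_in + Z_s) = (-22.6 − j36.6)/(77.4 − j36.6), |Γ_s| = 0.502
VSWR = (1 + |Γ_s|)/(1 − |Γ_s|)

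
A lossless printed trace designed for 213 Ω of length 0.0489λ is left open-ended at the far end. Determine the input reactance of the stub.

X_in ≈ -671 Ω (capacitive)

βl = 2π × 0.0489 = 17.6°
tan(βl) = 0.317
For an open-ended stub, Z_in = −jZ_0·cot(βl) = −jZ_0/tan(βl)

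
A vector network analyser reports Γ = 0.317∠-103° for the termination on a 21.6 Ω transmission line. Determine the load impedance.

Z_L ≈ 15.6 − j10.7 Ω

Z_L = Z_0·(1 + Γ)/(1 − Γ) = 21.6·(0.929 − j0.309)/(1.07 + j0.309)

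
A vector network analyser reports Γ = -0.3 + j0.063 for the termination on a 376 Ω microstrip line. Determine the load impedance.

Z_L = Z_0·(1 + Γ)/(1 − Γ) = 376·(0.7 + j0.063)/(1.3 − j0.063)

Z_L ≈ 201 + j28 Ω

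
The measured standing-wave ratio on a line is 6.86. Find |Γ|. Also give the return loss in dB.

|Γ| ≈ 0.746; return loss ≈ 2.55 dB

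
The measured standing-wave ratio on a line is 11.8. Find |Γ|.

|Γ| ≈ 0.844

|Γ| = (S − 1)/(S + 1) = (11.8 − 1)/(11.8 + 1) = 10.8/12.8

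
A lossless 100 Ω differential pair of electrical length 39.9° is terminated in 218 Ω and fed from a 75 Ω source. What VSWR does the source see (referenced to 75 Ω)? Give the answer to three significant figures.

VSWR ≈ 2.43

tan(βl) = 0.836
Z_in = Z_0·(Z_L + jZ_0·tanβl)/(Z_0 + jZ_L·tanβl) = 85.7 − j72.6 Ω
Γ_s = (Z_in − Z_s)/(Z_in + Z_s) = (10.7 − j72.6)/(161 − j72.6), |Γ_s| = 0.416
VSWR = (1 + |Γ_s|)/(1 − |Γ_s|)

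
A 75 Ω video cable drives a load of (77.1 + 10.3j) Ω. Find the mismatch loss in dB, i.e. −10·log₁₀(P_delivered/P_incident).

Γ = (2.1 + j10.3)/(152.1 + j10.3), |Γ| = 0.069
|Γ|² = 0.00475, so P_del/P_inc = 1 − |Γ|² = 0.995
ML = −10·log₁₀(1 − |Γ|²)

mismatch loss ≈ 0.0207 dB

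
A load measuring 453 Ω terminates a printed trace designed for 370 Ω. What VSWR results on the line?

Γ = (453 − 370)/(453 + 370) = 0.101
VSWR = (1 + 0.101)/(1 − 0.101)

VSWR ≈ 1.22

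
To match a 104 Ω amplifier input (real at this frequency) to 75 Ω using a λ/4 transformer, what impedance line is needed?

Z_qwt = √(Z_0·R_L) = √(75 × 104) = √7800

Z_qwt ≈ 88.3 Ω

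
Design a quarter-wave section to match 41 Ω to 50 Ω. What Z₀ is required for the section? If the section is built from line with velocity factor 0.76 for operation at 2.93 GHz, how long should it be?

Z_qwt ≈ 45.3 Ω; length ≈ 1.95 cm

Z_qwt = √(Z_0·R_L) = √(50 × 41) = √2050
λ = 0.76·c/f = 0.0778 m, so l = λ/4 = 0.0195 m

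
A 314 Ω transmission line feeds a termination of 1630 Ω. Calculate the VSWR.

VSWR ≈ 5.19

Γ = (1630 − 314)/(1630 + 314) = 0.677
VSWR = (1 + 0.677)/(1 − 0.677)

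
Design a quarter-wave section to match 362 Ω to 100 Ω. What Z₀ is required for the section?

Z_qwt ≈ 190 Ω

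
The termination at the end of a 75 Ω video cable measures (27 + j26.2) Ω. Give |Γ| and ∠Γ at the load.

Γ ≈ 0.519 ∠ 137°

Γ = (Z_L − Z_0)/(Z_L + Z_0) = (-48 + j26.2)/(102 + j26.2)
|Γ| = 54.7/105 = 0.519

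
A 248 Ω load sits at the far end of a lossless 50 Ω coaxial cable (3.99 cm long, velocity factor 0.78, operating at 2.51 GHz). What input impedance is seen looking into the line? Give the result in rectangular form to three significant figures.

λ = v/f = 0.78·c / 2.51 GHz = 0.0932 m
βl = 2π·l/λ = 2π × 0.428 = 154°
tan(βl) = tan(154°) = -0.486
Z_in = Z_0·(Z_L + jZ_0·tanβl)/(Z_0 + jZ_L·tanβl)
     = 50·(248 − j24.3)/(50 − j121)

Z_in ≈ 45 + j84.2 Ω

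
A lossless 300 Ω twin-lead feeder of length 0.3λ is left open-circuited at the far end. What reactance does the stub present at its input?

βl = 2π × 0.3 = 108°
tan(βl) = -3.08
For an open-circuited stub, Z_in = −jZ_0·cot(βl) = −jZ_0/tan(βl)

X_in ≈ 97.5 Ω (inductive)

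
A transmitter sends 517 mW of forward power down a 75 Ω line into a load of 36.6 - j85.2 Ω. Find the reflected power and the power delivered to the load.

P_reflected ≈ 229 mW; P_delivered ≈ 288 mW

|Γ| = |(-38.4 − j85.2)/(111.6 − j85.2)| = 0.666
|Γ|² = 0.443
P_refl = |Γ|²·P_inc = 229 mW, P_del = (1 − |Γ|²)·P_inc = 288 mW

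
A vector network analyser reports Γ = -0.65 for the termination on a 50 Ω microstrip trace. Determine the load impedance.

Z_L ≈ 10.6 Ω

Z_L = Z_0·(1 + Γ)/(1 − Γ) = 50·(0.35)/(1.65)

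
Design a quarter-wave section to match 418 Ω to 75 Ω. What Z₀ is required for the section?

Z_qwt ≈ 177 Ω

Z_qwt = √(Z_0·R_L) = √(75 × 418) = √31350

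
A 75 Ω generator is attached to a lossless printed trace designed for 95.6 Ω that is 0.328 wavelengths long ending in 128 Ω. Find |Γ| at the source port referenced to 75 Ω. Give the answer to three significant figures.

βl = 2π × 0.328 = 118°
tan(βl) = -1.87
Z_in = Z_0·(Z_L + jZ_0·tanβl)/(Z_0 + jZ_L·tanβl) = 79.2 + j19.5 Ω
Γ_s = (Z_in − Z_s)/(Z_in + Z_s) = (4.16 + j19.5)/(154 + j19.5), |Γ_s| = 0.128

|Γ| ≈ 0.128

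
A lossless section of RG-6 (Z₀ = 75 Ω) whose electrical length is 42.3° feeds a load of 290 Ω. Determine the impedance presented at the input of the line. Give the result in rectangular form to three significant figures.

Z_in ≈ 39.6 − j71.2 Ω

tan(βl) = tan(42.3°) = 0.91
Z_in = Z_0·(Z_L + jZ_0·tanβl)/(Z_0 + jZ_L·tanβl)
     = 75·(290 + j68.2)/(75 + j264)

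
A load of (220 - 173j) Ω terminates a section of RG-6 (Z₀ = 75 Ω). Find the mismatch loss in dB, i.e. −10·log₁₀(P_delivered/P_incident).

mismatch loss ≈ 2.48 dB

Γ = (145 − j173)/(295 − j173), |Γ| = 0.66
|Γ|² = 0.436, so P_del/P_inc = 1 − |Γ|² = 0.564
ML = −10·log₁₀(1 − |Γ|²)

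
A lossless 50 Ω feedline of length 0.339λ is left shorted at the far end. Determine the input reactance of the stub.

X_in ≈ -79.9 Ω (capacitive)

βl = 2π × 0.339 = 122°
tan(βl) = -1.6
For a shorted stub, Z_in = jZ_0·tan(βl)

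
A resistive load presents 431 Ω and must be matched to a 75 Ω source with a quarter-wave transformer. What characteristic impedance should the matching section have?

Z_qwt ≈ 180 Ω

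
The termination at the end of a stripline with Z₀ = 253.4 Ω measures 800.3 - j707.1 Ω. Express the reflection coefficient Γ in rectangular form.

Γ = (Z_L − Z_0)/(Z_L + Z_0) = (546.9 − j707.1)/(1054 − j707.1)

Γ ≈ 0.668 − j0.223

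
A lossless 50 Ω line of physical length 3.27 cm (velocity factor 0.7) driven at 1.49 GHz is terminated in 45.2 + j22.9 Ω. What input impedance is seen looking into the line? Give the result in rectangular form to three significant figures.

λ = v/f = 0.7·c / 1.49 GHz = 0.141 m
βl = 2π·l/λ = 2π × 0.232 = 83.5°
tan(βl) = tan(83.5°) = 8.81
Z_in = Z_0·(Z_L + jZ_0·tanβl)/(Z_0 + jZ_L·tanβl)
     = 50·(45.2 + j463)/(-152 + j398)

Z_in ≈ 48.9 − j24.3 Ω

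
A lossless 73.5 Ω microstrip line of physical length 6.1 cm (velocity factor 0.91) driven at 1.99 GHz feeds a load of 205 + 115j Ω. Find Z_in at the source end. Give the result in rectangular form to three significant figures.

λ = v/f = 0.91·c / 1.99 GHz = 0.137 m
βl = 2π·l/λ = 2π × 0.445 = 160°
tan(βl) = tan(160°) = -0.362
Z_in = Z_0·(Z_L + jZ_0·tanβl)/(Z_0 + jZ_L·tanβl)
     = 73.5·(205 + j88.4)/(115 − j74.3)

Z_in ≈ 66.7 + j99.4 Ω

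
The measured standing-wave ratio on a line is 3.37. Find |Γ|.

|Γ| = (S − 1)/(S + 1) = (3.37 − 1)/(3.37 + 1) = 2.37/4.37

|Γ| ≈ 0.542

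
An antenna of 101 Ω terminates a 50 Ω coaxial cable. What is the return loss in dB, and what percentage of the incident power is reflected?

Γ = (101 − 50)/(101 + 50) = 0.338
RL = −20·log₁₀(0.338) = 9.43 dB
P_refl/P_inc = |Γ|² = 0.114

RL ≈ 9.43 dB; 11.4% of incident power reflected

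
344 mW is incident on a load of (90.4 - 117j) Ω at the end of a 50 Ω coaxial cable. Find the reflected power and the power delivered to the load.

P_reflected ≈ 158 mW; P_delivered ≈ 186 mW

|Γ| = |(40.4 − j117)/(140.4 − j117)| = 0.677
|Γ|² = 0.459
P_refl = |Γ|²·P_inc = 158 mW, P_del = (1 − |Γ|²)·P_inc = 186 mW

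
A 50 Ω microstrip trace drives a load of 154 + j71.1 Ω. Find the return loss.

RL ≈ 4.68 dB

Γ = (104 + j71.1)/(204 + j71.1), |Γ| = 0.583
RL = −20·log₁₀|Γ| = −20·log₁₀(0.583)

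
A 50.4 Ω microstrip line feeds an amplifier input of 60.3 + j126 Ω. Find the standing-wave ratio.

Γ = (Z_L − Z_0)/(Z_L + Z_0) = (9.9 + j126)/(110.7 + j126)
|Γ| = 126/168 = 0.754
VSWR = (1 + |Γ|)/(1 − |Γ|) = 1.75/0.246

VSWR ≈ 7.12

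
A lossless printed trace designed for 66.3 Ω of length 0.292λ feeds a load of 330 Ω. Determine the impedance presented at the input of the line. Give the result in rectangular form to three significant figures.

Z_in ≈ 14.3 + j17.1 Ω

βl = 2π × 0.292 = 105°
tan(βl) = tan(105°) = -3.7
Z_in = Z_0·(Z_L + jZ_0·tanβl)/(Z_0 + jZ_L·tanβl)
     = 66.3·(330 − j245)/(66.3 − j1220)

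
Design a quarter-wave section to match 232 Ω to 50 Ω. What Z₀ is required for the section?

Z_qwt = √(Z_0·R_L) = √(50 × 232) = √11600

Z_qwt ≈ 108 Ω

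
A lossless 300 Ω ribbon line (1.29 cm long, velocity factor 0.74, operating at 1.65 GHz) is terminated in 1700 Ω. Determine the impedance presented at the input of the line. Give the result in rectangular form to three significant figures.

λ = v/f = 0.74·c / 1.65 GHz = 0.135 m
βl = 2π·l/λ = 2π × 0.0959 = 34.5°
tan(βl) = tan(34.5°) = 0.688
Z_in = Z_0·(Z_L + jZ_0·tanβl)/(Z_0 + jZ_L·tanβl)
     = 300·(1700 + j206)/(300 + j1170)

Z_in ≈ 155 − j397 Ω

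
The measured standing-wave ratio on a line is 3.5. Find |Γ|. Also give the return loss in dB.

|Γ| ≈ 0.556; return loss ≈ 5.11 dB

|Γ| = (S − 1)/(S + 1) = (3.5 − 1)/(3.5 + 1) = 2.5/4.5
RL = −20·log₁₀|Γ| = −20·log₁₀(0.556)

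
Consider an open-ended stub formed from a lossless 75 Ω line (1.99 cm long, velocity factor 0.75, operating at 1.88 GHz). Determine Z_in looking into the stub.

λ = v/f = 0.75·c / 1.88 GHz = 0.12 m
βl = 2π·l/λ = 2π × 0.166 = 59.9°
tan(βl) = 1.72
For an open-ended stub, Z_in = −jZ_0·cot(βl) = −jZ_0/tan(βl)

Z_in ≈ −j43.5 Ω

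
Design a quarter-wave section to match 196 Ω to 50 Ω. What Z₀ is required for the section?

Z_qwt ≈ 99 Ω

Z_qwt = √(Z_0·R_L) = √(50 × 196) = √9800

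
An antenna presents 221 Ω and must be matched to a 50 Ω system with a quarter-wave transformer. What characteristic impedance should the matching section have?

Z_qwt ≈ 105 Ω

Z_qwt = √(Z_0·R_L) = √(50 × 221) = √11050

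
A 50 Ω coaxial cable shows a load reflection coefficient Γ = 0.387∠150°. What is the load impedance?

Z_L ≈ 23.4 + j10.6 Ω

Z_L = Z_0·(1 + Γ)/(1 − Γ) = 50·(0.665 + j0.193)/(1.34 − j0.193)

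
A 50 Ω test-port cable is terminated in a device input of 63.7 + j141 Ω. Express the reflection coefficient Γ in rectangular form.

Γ = (Z_L − Z_0)/(Z_L + Z_0) = (13.7 + j141)/(113.7 + j141)

Γ ≈ 0.653 + j0.43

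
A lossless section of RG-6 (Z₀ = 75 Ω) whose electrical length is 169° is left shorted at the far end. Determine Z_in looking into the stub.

Z_in ≈ −j14.6 Ω

tan(βl) = -0.194
For a shorted stub, Z_in = jZ_0·tan(βl)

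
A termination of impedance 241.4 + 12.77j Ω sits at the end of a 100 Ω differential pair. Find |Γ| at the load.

|Γ| ≈ 0.416

Γ = (Z_L − Z_0)/(Z_L + Z_0) = (141.4 + j12.77)/(341.4 + j12.77)
|Γ| = 142/342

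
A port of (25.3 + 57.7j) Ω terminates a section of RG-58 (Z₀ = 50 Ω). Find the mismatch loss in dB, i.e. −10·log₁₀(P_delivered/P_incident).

Γ = (-24.7 + j57.7)/(75.3 + j57.7), |Γ| = 0.662
|Γ|² = 0.438, so P_del/P_inc = 1 − |Γ|² = 0.562
ML = −10·log₁₀(1 − |Γ|²)

mismatch loss ≈ 2.5 dB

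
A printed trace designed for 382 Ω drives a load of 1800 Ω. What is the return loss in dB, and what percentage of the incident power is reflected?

RL ≈ 3.74 dB; 42.2% of incident power reflected

Γ = (1800 − 382)/(1800 + 382) = 0.65
RL = −20·log₁₀(0.65) = 3.74 dB
P_refl/P_inc = |Γ|² = 0.422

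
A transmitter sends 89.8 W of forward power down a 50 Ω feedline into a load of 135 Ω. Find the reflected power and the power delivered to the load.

P_reflected ≈ 19 W; P_delivered ≈ 70.8 W

Γ = (135 − 50)/(135 + 50) = 0.459
|Γ|² = 0.211
P_refl = |Γ|²·P_inc = 19 W, P_del = (1 − |Γ|²)·P_inc = 70.8 W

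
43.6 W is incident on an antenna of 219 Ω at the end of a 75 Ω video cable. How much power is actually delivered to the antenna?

Γ = (219 − 75)/(219 + 75) = 0.49
|Γ|² = 0.24
P_refl = |Γ|²·P_inc = 10.5 W, P_del = (1 − |Γ|²)·P_inc = 33.1 W

P_delivered ≈ 33.1 W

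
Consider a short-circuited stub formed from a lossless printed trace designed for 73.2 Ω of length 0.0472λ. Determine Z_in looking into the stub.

βl = 2π × 0.0472 = 17°
tan(βl) = 0.306
For a short-circuited stub, Z_in = jZ_0·tan(βl)

Z_in ≈ +j22.4 Ω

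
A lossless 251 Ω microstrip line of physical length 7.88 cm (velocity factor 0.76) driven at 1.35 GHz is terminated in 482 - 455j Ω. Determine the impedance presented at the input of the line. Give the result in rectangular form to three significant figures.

Z_in ≈ 926 − j211 Ω

λ = v/f = 0.76·c / 1.35 GHz = 0.169 m
βl = 2π·l/λ = 2π × 0.467 = 168°
tan(βl) = tan(168°) = -0.213
Z_in = Z_0·(Z_L + jZ_0·tanβl)/(Z_0 + jZ_L·tanβl)
     = 251·(482 − j508)/(154 − j103)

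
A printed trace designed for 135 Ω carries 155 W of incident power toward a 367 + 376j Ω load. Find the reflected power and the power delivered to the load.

P_reflected ≈ 76.9 W; P_delivered ≈ 78.1 W

|Γ| = |(232 + j376)/(502 + j376)| = 0.704
|Γ|² = 0.496
P_refl = |Γ|²·P_inc = 76.9 W, P_del = (1 − |Γ|²)·P_inc = 78.1 W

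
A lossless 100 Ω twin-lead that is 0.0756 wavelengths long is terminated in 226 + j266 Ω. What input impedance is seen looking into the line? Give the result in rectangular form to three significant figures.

Z_in ≈ 192 − j255 Ω

βl = 2π × 0.0756 = 27.2°
tan(βl) = tan(27.2°) = 0.514
Z_in = Z_0·(Z_L + jZ_0·tanβl)/(Z_0 + jZ_L·tanβl)
     = 100·(226 + j317)/(-36.8 + j116)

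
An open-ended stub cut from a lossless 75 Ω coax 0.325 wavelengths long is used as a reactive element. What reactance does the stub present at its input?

βl = 2π × 0.325 = 117°
tan(βl) = -1.96
For an open-ended stub, Z_in = −jZ_0·cot(βl) = −jZ_0/tan(βl)

X_in ≈ 38.2 Ω (inductive)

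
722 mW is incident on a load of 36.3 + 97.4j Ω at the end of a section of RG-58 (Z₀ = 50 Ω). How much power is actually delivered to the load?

P_delivered ≈ 310 mW

|Γ| = |(-13.7 + j97.4)/(86.3 + j97.4)| = 0.756
|Γ|² = 0.571
P_refl = |Γ|²·P_inc = 412 mW, P_del = (1 − |Γ|²)·P_inc = 310 mW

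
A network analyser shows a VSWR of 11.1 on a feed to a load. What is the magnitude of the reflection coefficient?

|Γ| = (S − 1)/(S + 1) = (11.1 − 1)/(11.1 + 1) = 10.1/12.1

|Γ| ≈ 0.835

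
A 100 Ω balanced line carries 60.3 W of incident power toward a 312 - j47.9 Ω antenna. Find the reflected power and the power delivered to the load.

|Γ| = |(212 − j47.9)/(412 − j47.9)| = 0.524
|Γ|² = 0.275
P_refl = |Γ|²·P_inc = 16.6 W, P_del = (1 − |Γ|²)·P_inc = 43.7 W

P_reflected ≈ 16.6 W; P_delivered ≈ 43.7 W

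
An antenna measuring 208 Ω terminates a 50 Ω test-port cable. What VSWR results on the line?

VSWR ≈ 4.16

For a purely resistive load, VSWR = R_L/Z_0 or Z_0/R_L (whichever > 1) = 208/50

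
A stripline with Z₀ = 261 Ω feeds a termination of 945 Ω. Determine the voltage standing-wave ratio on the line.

VSWR ≈ 3.62

Γ = (945 − 261)/(945 + 261) = 0.567
VSWR = (1 + 0.567)/(1 − 0.567)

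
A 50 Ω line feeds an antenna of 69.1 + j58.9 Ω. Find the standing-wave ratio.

VSWR ≈ 2.75

Γ = (Z_L − Z_0)/(Z_L + Z_0) = (19.1 + j58.9)/(119.1 + j58.9)
|Γ| = 61.9/133 = 0.466
VSWR = (1 + |Γ|)/(1 − |Γ|) = 1.47/0.534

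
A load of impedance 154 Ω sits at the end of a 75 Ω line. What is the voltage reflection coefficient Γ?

Γ = 0.345

Γ = (Z_L − Z_0)/(Z_L + Z_0) = (154 − 75)/(154 + 75) = 79/229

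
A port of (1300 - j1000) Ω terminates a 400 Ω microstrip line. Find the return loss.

Γ = (900 − j1000)/(1700 − j1000), |Γ| = 0.682
RL = −20·log₁₀|Γ| = −20·log₁₀(0.682)

RL ≈ 3.32 dB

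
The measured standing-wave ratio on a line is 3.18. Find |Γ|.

|Γ| = (S − 1)/(S + 1) = (3.18 − 1)/(3.18 + 1) = 2.18/4.18

|Γ| ≈ 0.522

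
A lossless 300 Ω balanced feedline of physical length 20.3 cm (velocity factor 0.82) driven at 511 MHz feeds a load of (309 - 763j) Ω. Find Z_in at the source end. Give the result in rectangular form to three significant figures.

Z_in ≈ 910 + j1160 Ω

λ = v/f = 0.82·c / 511 MHz = 0.481 m
βl = 2π·l/λ = 2π × 0.422 = 152°
tan(βl) = tan(152°) = -0.536
Z_in = Z_0·(Z_L + jZ_0·tanβl)/(Z_0 + jZ_L·tanβl)
     = 300·(309 − j924)/(-109 − j166)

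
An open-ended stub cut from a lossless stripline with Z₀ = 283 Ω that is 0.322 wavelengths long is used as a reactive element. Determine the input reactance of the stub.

X_in ≈ 138 Ω (inductive)

βl = 2π × 0.322 = 116°
tan(βl) = -2.06
For an open-ended stub, Z_in = −jZ_0·cot(βl) = −jZ_0/tan(βl)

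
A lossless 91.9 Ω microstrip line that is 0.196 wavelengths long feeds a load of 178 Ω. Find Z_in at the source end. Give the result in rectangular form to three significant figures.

βl = 2π × 0.196 = 70.6°
tan(βl) = tan(70.6°) = 2.83
Z_in = Z_0·(Z_L + jZ_0·tanβl)/(Z_0 + jZ_L·tanβl)
     = 91.9·(178 + j260)/(91.9 + j504)

Z_in ≈ 51.6 − j23 Ω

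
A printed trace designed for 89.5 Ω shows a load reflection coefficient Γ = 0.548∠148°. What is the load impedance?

Z_L = Z_0·(1 + Γ)/(1 − Γ) = 89.5·(0.535 + j0.29)/(1.46 − j0.29)

Z_L ≈ 28.1 + j23.3 Ω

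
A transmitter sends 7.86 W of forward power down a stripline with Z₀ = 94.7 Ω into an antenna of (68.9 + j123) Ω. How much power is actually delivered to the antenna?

P_delivered ≈ 4.9 W

|Γ| = |(-25.8 + j123)/(163.6 + j123)| = 0.614
|Γ|² = 0.377
P_refl = |Γ|²·P_inc = 2.96 W, P_del = (1 − |Γ|²)·P_inc = 4.9 W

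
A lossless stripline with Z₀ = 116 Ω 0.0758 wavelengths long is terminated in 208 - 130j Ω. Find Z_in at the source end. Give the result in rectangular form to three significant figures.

Z_in ≈ 78.7 − j90.6 Ω

βl = 2π × 0.0758 = 27.3°
tan(βl) = tan(27.3°) = 0.516
Z_in = Z_0·(Z_L + jZ_0·tanβl)/(Z_0 + jZ_L·tanβl)
     = 116·(208 − j70.2)/(183 + j107)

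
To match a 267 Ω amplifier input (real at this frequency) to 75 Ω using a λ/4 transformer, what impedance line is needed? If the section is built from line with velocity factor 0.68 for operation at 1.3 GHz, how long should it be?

Z_qwt ≈ 142 Ω; length ≈ 3.92 cm

Z_qwt = √(Z_0·R_L) = √(75 × 267) = √20020
λ = 0.68·c/f = 0.157 m, so l = λ/4 = 0.0392 m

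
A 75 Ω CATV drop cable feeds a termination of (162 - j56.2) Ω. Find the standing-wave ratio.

Γ = (Z_L − Z_0)/(Z_L + Z_0) = (87 − j56.2)/(237 − j56.2)
|Γ| = 104/244 = 0.425
VSWR = (1 + |Γ|)/(1 − |Γ|) = 1.43/0.575

VSWR ≈ 2.48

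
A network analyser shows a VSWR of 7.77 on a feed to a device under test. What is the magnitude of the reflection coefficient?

|Γ| ≈ 0.772

|Γ| = (S − 1)/(S + 1) = (7.77 − 1)/(7.77 + 1) = 6.77/8.77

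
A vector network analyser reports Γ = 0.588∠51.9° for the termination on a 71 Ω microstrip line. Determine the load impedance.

Z_L = Z_0·(1 + Γ)/(1 − Γ) = 71·(1.36 + j0.463)/(0.637 − j0.463)

Z_L ≈ 74.9 + j106 Ω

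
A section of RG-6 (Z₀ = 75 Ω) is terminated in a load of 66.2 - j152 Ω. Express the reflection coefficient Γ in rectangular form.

Γ = (Z_L − Z_0)/(Z_L + Z_0) = (-8.8 − j152)/(141.2 − j152)

Γ ≈ 0.508 − j0.53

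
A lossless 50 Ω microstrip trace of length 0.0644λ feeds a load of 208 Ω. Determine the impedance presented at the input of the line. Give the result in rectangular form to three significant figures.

Z_in ≈ 59 − j83.6 Ω

βl = 2π × 0.0644 = 23.2°
tan(βl) = tan(23.2°) = 0.428
Z_in = Z_0·(Z_L + jZ_0·tanβl)/(Z_0 + jZ_L·tanβl)
     = 50·(208 + j21.4)/(50 + j89.1)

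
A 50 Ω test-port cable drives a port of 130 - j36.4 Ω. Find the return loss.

Γ = (80 − j36.4)/(180 − j36.4), |Γ| = 0.479
RL = −20·log₁₀|Γ| = −20·log₁₀(0.479)

RL ≈ 6.4 dB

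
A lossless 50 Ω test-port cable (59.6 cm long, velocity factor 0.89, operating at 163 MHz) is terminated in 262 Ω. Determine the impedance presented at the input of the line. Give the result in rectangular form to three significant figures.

Z_in ≈ 16.3 + j40.7 Ω

λ = v/f = 0.89·c / 163 MHz = 1.64 m
βl = 2π·l/λ = 2π × 0.364 = 131°
tan(βl) = tan(131°) = -1.15
Z_in = Z_0·(Z_L + jZ_0·tanβl)/(Z_0 + jZ_L·tanβl)
     = 50·(262 − j57.5)/(50 − j302)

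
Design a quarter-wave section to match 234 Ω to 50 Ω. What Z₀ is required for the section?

Z_qwt ≈ 108 Ω

Z_qwt = √(Z_0·R_L) = √(50 × 234) = √11700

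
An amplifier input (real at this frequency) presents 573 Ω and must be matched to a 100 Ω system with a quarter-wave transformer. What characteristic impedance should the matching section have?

Z_qwt ≈ 239 Ω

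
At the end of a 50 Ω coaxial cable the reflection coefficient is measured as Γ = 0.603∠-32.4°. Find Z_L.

Z_L ≈ 92.1 − j93.6 Ω

Z_L = Z_0·(1 + Γ)/(1 − Γ) = 50·(1.51 − j0.323)/(0.491 + j0.323)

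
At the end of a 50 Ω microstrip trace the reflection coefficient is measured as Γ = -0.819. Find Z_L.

Z_L ≈ 4.98 Ω

Z_L = Z_0·(1 + Γ)/(1 − Γ) = 50·(0.181)/(1.82)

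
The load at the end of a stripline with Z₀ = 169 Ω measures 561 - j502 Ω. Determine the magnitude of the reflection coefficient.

Γ = (Z_L − Z_0)/(Z_L + Z_0) = (392 − j502)/(730 − j502)
|Γ| = 637/886

|Γ| ≈ 0.719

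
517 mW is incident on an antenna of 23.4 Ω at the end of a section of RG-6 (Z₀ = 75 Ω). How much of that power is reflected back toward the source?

Γ = (23.4 − 75)/(23.4 + 75) = -0.524
|Γ|² = 0.275
P_refl = |Γ|²·P_inc = 142 mW, P_del = (1 − |Γ|²)·P_inc = 375 mW

P_reflected ≈ 142 mW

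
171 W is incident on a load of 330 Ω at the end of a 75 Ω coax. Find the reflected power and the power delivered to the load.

Γ = (330 − 75)/(330 + 75) = 0.63
|Γ|² = 0.396
P_refl = |Γ|²·P_inc = 67.8 W, P_del = (1 − |Γ|²)·P_inc = 103 W

P_reflected ≈ 67.8 W; P_delivered ≈ 103 W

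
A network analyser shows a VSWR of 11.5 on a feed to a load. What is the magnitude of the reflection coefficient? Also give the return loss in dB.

|Γ| = (S − 1)/(S + 1) = (11.5 − 1)/(11.5 + 1) = 10.5/12.5
RL = −20·log₁₀|Γ| = −20·log₁₀(0.84)

|Γ| ≈ 0.84; return loss ≈ 1.51 dB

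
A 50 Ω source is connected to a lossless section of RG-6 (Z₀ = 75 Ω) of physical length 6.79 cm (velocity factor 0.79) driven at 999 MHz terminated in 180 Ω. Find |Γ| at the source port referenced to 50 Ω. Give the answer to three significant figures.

λ = v/f = 0.79·c / 999 MHz = 0.237 m
βl = 2π·l/λ = 2π × 0.286 = 103°
tan(βl) = -4.32
Z_in = Z_0·(Z_L + jZ_0·tanβl)/(Z_0 + jZ_L·tanβl) = 32.6 + j14.2 Ω
Γ_s = (Z_in − Z_s)/(Z_in + Z_s) = (-17.4 + j14.2)/(82.6 + j14.2), |Γ_s| = 0.268

|Γ| ≈ 0.268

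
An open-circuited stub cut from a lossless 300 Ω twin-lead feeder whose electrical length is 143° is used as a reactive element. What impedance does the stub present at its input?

Z_in ≈ +j398 Ω

tan(βl) = -0.754
For an open-circuited stub, Z_in = −jZ_0·cot(βl) = −jZ_0/tan(βl)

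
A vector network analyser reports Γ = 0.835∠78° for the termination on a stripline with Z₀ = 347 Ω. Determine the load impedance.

Z_L = Z_0·(1 + Γ)/(1 − Γ) = 347·(1.17 + j0.817)/(0.826 − j0.817)

Z_L ≈ 77.8 + j420 Ω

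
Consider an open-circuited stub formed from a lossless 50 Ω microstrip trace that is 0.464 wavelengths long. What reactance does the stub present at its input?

βl = 2π × 0.464 = 167°
tan(βl) = -0.23
For an open-circuited stub, Z_in = −jZ_0·cot(βl) = −jZ_0/tan(βl)

X_in ≈ 217 Ω (inductive)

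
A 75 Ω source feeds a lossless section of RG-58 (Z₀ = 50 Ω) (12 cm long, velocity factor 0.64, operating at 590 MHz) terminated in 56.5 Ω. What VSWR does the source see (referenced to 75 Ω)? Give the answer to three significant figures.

VSWR ≈ 1.54

λ = v/f = 0.64·c / 590 MHz = 0.325 m
βl = 2π·l/λ = 2π × 0.369 = 133°
tan(βl) = -1.08
Z_in = Z_0·(Z_L + jZ_0·tanβl)/(Z_0 + jZ_L·tanβl) = 49.2 + j6 Ω
Γ_s = (Z_in − Z_s)/(Z_in + Z_s) = (-25.8 + j6)/(124 + j6), |Γ_s| = 0.213
VSWR = (1 + |Γ_s|)/(1 − |Γ_s|)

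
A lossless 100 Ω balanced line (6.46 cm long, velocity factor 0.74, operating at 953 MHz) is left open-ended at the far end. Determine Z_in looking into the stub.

λ = v/f = 0.74·c / 953 MHz = 0.233 m
βl = 2π·l/λ = 2π × 0.277 = 99.8°
tan(βl) = -5.77
For an open-ended stub, Z_in = −jZ_0·cot(βl) = −jZ_0/tan(βl)

Z_in ≈ +j17.3 Ω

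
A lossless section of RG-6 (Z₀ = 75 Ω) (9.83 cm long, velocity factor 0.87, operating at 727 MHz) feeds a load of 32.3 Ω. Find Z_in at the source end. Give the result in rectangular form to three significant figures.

Z_in ≈ 159 − j44.2 Ω

λ = v/f = 0.87·c / 727 MHz = 0.359 m
βl = 2π·l/λ = 2π × 0.274 = 98.6°
tan(βl) = tan(98.6°) = -6.63
Z_in = Z_0·(Z_L + jZ_0·tanβl)/(Z_0 + jZ_L·tanβl)
     = 75·(32.3 − j498)/(75 − j214)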